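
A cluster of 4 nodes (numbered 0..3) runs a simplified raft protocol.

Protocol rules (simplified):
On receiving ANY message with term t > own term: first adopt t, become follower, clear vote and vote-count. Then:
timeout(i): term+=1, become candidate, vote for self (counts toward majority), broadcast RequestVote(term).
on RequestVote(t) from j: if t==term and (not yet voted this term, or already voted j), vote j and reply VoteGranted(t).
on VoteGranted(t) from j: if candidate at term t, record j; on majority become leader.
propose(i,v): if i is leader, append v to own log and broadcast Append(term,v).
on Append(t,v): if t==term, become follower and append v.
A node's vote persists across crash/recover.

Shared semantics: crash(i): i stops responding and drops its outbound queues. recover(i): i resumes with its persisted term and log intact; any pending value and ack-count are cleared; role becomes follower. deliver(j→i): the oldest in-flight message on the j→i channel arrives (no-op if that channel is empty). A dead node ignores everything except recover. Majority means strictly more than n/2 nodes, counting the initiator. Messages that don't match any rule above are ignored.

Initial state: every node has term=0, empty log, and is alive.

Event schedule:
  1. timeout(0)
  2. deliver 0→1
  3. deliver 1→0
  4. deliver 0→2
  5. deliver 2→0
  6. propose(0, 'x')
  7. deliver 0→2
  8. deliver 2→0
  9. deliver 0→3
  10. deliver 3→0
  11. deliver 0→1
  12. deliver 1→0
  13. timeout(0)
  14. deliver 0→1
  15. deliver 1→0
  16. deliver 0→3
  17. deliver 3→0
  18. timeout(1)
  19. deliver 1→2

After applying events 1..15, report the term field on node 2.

1

step 1 timeout(0): 0={cand,t=1,log=-}
step 2 deliver 0→1: 1={foll,t=1,log=-}
step 3 deliver 1→0: —
step 4 deliver 0→2: 2={foll,t=1,log=-}
step 5 deliver 2→0: 0={lead,t=1,log=-}
step 6 propose(0,'x'): 0={lead,t=1,log=x}
step 7 deliver 0→2: 2={foll,t=1,log=x}
step 8 deliver 2→0: —
step 9 deliver 0→3: 3={foll,t=1,log=-}
step 10 deliver 3→0: —
step 11 deliver 0→1: 1={foll,t=1,log=x}
step 12 deliver 1→0: —
step 13 timeout(0): 0={cand,t=2,log=x}
step 14 deliver 0→1: 1={foll,t=2,log=x}
step 15 deliver 1→0: —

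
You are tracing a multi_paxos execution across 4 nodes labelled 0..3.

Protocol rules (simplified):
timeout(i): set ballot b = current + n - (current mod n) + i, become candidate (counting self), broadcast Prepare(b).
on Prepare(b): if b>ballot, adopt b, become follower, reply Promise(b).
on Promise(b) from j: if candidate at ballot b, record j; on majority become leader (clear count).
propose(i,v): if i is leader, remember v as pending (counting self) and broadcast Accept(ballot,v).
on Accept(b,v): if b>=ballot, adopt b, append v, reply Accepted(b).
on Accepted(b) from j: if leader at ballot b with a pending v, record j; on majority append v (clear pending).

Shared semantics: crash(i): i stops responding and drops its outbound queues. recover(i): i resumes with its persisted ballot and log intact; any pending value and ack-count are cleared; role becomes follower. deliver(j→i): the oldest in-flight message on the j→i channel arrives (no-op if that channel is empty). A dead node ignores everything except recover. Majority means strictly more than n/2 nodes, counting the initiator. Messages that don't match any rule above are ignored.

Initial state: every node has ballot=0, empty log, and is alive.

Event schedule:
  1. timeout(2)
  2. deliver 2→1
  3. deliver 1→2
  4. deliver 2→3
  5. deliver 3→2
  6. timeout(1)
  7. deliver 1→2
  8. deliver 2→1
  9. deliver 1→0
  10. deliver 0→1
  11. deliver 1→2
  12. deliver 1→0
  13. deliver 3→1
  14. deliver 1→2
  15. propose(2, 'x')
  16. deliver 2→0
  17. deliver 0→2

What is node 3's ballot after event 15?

6

after 1 — timeout(2): n2:cand/b6/[-]
after 2 — deliver 2→1: n1:foll/b6/[-]
after 3 — deliver 1→2: ·
after 4 — deliver 2→3: n3:foll/b6/[-]
after 5 — deliver 3→2: n2:lead/b6/[-]
after 6 — timeout(1): n1:cand/b9/[-]
after 7 — deliver 1→2: n2:foll/b9/[-]
after 8 — deliver 2→1: ·
after 9 — deliver 1→0: n0:foll/b9/[-]
after 10 — deliver 0→1: n1:lead/b9/[-]
after 11 — deliver 1→2: ·
after 12 — deliver 1→0: ·
after 13 — deliver 3→1: ·
after 14 — deliver 1→2: ·
after 15 — propose(2,'x'): ·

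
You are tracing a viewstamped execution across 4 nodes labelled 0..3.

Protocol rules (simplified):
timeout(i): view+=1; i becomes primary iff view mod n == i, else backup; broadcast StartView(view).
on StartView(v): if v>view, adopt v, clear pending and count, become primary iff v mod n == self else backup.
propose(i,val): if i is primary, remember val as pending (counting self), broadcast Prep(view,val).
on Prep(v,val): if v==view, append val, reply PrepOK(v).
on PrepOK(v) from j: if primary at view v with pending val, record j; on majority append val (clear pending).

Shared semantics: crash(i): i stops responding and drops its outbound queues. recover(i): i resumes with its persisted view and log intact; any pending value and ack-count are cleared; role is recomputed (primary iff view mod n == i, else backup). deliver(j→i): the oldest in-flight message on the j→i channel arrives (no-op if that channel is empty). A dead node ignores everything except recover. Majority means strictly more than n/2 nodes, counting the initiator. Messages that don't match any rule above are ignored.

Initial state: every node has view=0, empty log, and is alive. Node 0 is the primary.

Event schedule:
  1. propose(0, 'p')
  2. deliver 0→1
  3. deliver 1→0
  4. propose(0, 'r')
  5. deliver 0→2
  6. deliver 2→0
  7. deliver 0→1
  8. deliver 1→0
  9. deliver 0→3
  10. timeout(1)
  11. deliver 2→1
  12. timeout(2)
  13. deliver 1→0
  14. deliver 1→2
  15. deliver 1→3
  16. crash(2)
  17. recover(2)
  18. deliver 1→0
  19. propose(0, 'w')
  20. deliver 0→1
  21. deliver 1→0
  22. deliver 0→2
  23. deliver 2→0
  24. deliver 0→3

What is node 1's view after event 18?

1

1. propose(0,'p'):  nop
2. deliver 0→1:  <1:back v0 p>
3. deliver 1→0:  nop
4. propose(0,'r'):  nop
5. deliver 0→2:  <2:back v0 p>
6. deliver 2→0:  nop
7. deliver 0→1:  <1:back v0 p,r>
8. deliver 1→0:  <0:prim v0 r>
9. deliver 0→3:  <3:back v0 p>
10. timeout(1):  <1:prim v1 p,r>
11. deliver 2→1:  nop
12. timeout(2):  <2:back v1 p>
13. deliver 1→0:  <0:back v1 r>
14. deliver 1→2:  nop
15. deliver 1→3:  <3:back v1 p>
16. crash(2):  <2:✗back v1 p>
17. recover(2):  <2:back v1 p>
18. deliver 1→0:  nop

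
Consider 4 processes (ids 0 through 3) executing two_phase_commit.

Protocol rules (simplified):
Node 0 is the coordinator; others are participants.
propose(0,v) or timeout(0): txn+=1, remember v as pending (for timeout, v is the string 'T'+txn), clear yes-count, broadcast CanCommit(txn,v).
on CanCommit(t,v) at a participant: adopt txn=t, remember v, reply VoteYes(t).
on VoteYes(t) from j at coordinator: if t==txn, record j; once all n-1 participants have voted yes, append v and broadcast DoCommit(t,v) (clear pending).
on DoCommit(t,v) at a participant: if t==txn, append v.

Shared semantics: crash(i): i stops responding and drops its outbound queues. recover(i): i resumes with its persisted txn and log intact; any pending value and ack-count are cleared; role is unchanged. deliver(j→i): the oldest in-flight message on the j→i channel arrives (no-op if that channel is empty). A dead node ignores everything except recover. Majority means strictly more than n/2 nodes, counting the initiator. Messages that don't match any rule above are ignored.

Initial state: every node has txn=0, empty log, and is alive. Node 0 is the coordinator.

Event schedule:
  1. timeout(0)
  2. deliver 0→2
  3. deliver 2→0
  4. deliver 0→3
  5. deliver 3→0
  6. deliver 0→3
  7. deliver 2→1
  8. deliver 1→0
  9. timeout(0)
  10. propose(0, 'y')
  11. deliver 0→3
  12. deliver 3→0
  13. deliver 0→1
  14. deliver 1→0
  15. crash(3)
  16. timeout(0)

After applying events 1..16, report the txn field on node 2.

1. timeout(0):  <0:coor t1 ->
2. deliver 0→2:  <2:part t1 ->
3. deliver 2→0:  nop
4. deliver 0→3:  <3:part t1 ->
5. deliver 3→0:  nop
6. deliver 0→3:  nop
7. deliver 2→1:  nop
8. deliver 1→0:  nop
9. timeout(0):  <0:coor t2 ->
10. propose(0,'y'):  <0:coor t3 ->
11. deliver 0→3:  <3:part t2 ->
12. deliver 3→0:  nop
13. deliver 0→1:  <1:part t1 ->
14. deliver 1→0:  nop
15. crash(3):  <3:✗part t2 ->
16. timeout(0):  <0:coor t4 ->

1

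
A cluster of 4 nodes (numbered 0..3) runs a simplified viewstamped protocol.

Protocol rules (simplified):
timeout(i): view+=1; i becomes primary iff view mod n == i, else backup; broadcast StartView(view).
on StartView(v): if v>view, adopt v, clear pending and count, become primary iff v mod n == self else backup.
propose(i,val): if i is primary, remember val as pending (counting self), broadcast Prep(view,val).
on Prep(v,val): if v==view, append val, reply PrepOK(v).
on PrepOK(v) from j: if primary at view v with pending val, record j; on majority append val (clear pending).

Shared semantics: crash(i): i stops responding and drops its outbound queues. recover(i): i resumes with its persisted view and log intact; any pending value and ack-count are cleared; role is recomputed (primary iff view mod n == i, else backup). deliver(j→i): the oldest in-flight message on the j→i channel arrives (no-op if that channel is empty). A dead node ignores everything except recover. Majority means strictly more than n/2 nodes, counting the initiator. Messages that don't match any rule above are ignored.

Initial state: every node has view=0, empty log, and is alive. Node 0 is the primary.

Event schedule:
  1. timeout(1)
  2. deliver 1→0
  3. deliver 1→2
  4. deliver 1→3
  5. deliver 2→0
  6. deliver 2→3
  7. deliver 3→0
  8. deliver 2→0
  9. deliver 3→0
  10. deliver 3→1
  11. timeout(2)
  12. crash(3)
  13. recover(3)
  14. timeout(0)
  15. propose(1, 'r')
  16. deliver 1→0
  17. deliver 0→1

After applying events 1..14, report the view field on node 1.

1

[1] timeout(1) → N1(prim v1 [-])
[2] deliver 1→0 → N0(back v1 [-])
[3] deliver 1→2 → N2(back v1 [-])
[4] deliver 1→3 → N3(back v1 [-])
[5] deliver 2→0 → ∅
[6] deliver 2→3 → ∅
[7] deliver 3→0 → ∅
[8] deliver 2→0 → ∅
[9] deliver 3→0 → ∅
[10] deliver 3→1 → ∅
[11] timeout(2) → N2(prim v2 [-])
[12] crash(3) → N3(✗back v1 [-])
[13] recover(3) → N3(back v1 [-])
[14] timeout(0) → N0(back v2 [-])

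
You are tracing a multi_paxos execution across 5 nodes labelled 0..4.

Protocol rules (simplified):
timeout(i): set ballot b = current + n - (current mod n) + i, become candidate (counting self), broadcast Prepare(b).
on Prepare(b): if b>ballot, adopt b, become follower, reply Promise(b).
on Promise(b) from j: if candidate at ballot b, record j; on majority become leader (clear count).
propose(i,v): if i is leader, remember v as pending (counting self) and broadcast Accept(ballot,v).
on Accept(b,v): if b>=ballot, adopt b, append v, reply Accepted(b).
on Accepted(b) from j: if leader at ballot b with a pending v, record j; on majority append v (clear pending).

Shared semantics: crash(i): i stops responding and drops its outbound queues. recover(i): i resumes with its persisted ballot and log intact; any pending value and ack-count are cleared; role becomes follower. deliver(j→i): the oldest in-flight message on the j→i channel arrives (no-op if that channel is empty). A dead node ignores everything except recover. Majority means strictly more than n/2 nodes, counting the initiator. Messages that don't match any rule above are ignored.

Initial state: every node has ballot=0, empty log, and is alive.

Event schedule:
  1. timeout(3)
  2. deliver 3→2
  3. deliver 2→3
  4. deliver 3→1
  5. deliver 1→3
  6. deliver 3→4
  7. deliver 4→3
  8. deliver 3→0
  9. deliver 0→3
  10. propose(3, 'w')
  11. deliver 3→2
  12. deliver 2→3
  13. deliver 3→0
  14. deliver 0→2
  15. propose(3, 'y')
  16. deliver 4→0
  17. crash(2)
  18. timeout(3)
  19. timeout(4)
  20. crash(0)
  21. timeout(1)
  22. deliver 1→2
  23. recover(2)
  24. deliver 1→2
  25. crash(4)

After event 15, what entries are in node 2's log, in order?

w

e1 timeout(3): 3[cand,b=8,-]
e2 deliver 3→2: 2[foll,b=8,-]
e3 deliver 2→3: ·
e4 deliver 3→1: 1[foll,b=8,-]
e5 deliver 1→3: 3[lead,b=8,-]
e6 deliver 3→4: 4[foll,b=8,-]
e7 deliver 4→3: ·
e8 deliver 3→0: 0[foll,b=8,-]
e9 deliver 0→3: ·
e10 propose(3,'w'): ·
e11 deliver 3→2: 2[foll,b=8,w]
e12 deliver 2→3: ·
e13 deliver 3→0: 0[foll,b=8,w]
e14 deliver 0→2: ·
e15 propose(3,'y'): ·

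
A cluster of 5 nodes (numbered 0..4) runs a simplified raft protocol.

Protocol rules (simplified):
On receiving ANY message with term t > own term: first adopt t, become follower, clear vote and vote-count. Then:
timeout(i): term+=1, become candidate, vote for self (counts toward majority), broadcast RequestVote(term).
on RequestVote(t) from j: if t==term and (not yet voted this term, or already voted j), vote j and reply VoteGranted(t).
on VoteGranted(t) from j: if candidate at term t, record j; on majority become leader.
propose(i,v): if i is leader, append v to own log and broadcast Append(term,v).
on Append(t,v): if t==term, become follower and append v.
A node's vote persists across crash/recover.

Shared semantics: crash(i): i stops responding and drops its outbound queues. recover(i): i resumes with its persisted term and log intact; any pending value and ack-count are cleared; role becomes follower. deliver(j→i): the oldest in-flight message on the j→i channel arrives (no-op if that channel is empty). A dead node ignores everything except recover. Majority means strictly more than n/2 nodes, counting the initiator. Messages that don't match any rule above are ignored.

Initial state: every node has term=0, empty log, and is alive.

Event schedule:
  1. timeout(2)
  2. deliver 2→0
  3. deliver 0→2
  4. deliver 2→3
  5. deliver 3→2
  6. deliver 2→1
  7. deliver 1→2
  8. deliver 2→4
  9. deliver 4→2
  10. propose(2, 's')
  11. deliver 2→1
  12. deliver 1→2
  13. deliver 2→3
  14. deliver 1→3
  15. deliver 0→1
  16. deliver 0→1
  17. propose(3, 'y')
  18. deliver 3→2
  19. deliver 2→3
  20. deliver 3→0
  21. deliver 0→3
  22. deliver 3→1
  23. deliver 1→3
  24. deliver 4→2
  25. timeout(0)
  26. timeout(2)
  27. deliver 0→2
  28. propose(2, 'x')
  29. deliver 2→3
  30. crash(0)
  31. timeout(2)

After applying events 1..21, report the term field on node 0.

1

step 1 timeout(2): 2={cand,t=1,log=-}
step 2 deliver 2→0: 0={foll,t=1,log=-}
step 3 deliver 0→2: —
step 4 deliver 2→3: 3={foll,t=1,log=-}
step 5 deliver 3→2: 2={lead,t=1,log=-}
step 6 deliver 2→1: 1={foll,t=1,log=-}
step 7 deliver 1→2: —
step 8 deliver 2→4: 4={foll,t=1,log=-}
step 9 deliver 4→2: —
step 10 propose(2,'s'): 2={lead,t=1,log=s}
step 11 deliver 2→1: 1={foll,t=1,log=s}
step 12 deliver 1→2: —
step 13 deliver 2→3: 3={foll,t=1,log=s}
step 14 deliver 1→3: —
step 15 deliver 0→1: —
step 16 deliver 0→1: —
step 17 propose(3,'y'): —
step 18 deliver 3→2: —
step 19 deliver 2→3: —
step 20 deliver 3→0: —
step 21 deliver 0→3: —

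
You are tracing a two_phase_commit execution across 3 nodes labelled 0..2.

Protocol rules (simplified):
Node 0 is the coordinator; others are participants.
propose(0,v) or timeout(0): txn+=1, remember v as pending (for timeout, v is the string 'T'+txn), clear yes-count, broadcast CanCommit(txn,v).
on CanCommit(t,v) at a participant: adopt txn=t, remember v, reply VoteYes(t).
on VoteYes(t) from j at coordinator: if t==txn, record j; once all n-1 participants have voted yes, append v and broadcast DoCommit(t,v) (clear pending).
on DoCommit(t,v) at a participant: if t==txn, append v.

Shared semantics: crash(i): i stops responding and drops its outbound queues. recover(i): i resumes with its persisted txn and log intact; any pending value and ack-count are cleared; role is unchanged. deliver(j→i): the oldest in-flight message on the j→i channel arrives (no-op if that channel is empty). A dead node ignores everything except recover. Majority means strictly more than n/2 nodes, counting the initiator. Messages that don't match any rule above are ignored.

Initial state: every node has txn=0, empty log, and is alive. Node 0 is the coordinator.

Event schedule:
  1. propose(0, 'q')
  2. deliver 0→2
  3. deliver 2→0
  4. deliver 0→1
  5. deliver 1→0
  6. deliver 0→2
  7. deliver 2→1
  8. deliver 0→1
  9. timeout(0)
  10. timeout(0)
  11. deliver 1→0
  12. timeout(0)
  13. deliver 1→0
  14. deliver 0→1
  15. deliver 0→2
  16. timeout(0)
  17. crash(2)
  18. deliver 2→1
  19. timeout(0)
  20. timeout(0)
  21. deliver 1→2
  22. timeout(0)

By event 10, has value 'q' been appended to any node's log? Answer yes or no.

1. propose(0,'q'):  <0:coor t1 ->
2. deliver 0→2:  <2:part t1 ->
3. deliver 2→0:  nop
4. deliver 0→1:  <1:part t1 ->
5. deliver 1→0:  <0:coor t1 q>
6. deliver 0→2:  <2:part t1 q>
7. deliver 2→1:  nop
8. deliver 0→1:  <1:part t1 q>
9. timeout(0):  <0:coor t2 q>
10. timeout(0):  <0:coor t3 q>

yes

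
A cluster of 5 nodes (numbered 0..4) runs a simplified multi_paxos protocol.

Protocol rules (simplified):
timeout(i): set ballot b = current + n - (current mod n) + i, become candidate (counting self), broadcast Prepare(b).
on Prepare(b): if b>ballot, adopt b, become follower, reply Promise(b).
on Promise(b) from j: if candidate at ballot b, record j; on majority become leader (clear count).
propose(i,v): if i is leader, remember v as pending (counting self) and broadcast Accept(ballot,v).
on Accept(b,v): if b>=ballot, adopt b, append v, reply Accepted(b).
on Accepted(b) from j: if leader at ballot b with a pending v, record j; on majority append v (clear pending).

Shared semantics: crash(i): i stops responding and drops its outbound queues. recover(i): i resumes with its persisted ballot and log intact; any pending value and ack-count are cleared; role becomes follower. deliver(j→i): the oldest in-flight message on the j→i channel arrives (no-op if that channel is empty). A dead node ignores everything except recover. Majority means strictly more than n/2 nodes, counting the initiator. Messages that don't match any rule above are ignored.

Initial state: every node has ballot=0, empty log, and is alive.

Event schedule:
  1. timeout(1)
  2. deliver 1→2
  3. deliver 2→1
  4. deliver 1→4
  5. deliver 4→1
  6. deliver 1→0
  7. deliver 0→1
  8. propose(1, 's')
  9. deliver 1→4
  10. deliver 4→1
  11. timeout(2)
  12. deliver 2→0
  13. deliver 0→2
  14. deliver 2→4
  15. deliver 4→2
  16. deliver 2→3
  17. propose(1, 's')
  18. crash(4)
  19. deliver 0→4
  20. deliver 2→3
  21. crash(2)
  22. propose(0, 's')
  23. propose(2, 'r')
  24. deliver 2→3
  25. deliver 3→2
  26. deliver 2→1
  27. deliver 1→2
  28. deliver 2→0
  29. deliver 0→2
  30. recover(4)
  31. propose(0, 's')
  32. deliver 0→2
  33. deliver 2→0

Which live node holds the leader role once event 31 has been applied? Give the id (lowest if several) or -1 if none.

1

step 1 timeout(1): 1={cand,b=6,log=-}
step 2 deliver 1→2: 2={foll,b=6,log=-}
step 3 deliver 2→1: —
step 4 deliver 1→4: 4={foll,b=6,log=-}
step 5 deliver 4→1: 1={lead,b=6,log=-}
step 6 deliver 1→0: 0={foll,b=6,log=-}
step 7 deliver 0→1: —
step 8 propose(1,'s'): —
step 9 deliver 1→4: 4={foll,b=6,log=s}
step 10 deliver 4→1: —
step 11 timeout(2): 2={cand,b=12,log=-}
step 12 deliver 2→0: 0={foll,b=12,log=-}
step 13 deliver 0→2: —
step 14 deliver 2→4: 4={foll,b=12,log=s}
step 15 deliver 4→2: 2={lead,b=12,log=-}
step 16 deliver 2→3: 3={foll,b=12,log=-}
step 17 propose(1,'s'): —
step 18 crash(4): 4={✗foll,b=12,log=s}
step 19 deliver 0→4: —
step 20 deliver 2→3: —
step 21 crash(2): 2={✗lead,b=12,log=-}
step 22 propose(0,'s'): —
step 23 propose(2,'r'): —
step 24 deliver 2→3: —
step 25 deliver 3→2: —
step 26 deliver 2→1: —
step 27 deliver 1→2: —
step 28 deliver 2→0: —
step 29 deliver 0→2: —
step 30 recover(4): 4={foll,b=12,log=s}
step 31 propose(0,'s'): —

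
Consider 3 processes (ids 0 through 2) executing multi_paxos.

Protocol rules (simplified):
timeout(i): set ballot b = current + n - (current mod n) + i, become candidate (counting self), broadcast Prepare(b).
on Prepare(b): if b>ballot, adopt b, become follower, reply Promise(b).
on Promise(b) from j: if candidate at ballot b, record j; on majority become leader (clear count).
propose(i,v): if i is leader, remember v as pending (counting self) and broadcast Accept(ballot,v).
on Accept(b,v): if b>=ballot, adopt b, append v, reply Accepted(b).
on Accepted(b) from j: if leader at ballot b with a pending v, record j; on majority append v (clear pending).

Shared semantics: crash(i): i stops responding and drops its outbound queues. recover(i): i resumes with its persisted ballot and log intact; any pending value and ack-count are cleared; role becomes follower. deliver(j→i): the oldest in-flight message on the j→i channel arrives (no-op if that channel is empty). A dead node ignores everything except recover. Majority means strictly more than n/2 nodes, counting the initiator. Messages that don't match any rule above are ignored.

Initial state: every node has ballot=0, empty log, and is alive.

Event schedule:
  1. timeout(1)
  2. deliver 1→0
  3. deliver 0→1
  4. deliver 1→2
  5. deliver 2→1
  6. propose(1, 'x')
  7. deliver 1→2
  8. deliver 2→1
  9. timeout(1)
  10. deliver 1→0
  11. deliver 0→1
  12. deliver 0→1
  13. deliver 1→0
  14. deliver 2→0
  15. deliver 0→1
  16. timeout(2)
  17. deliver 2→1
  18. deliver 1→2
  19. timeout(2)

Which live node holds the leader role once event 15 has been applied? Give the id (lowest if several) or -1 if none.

1

[1] timeout(1) → N1(cand b4 [-])
[2] deliver 1→0 → N0(foll b4 [-])
[3] deliver 0→1 → N1(lead b4 [-])
[4] deliver 1→2 → N2(foll b4 [-])
[5] deliver 2→1 → ∅
[6] propose(1,'x') → ∅
[7] deliver 1→2 → N2(foll b4 [x])
[8] deliver 2→1 → N1(lead b4 [x])
[9] timeout(1) → N1(cand b7 [x])
[10] deliver 1→0 → N0(foll b4 [x])
[11] deliver 0→1 → ∅
[12] deliver 0→1 → ∅
[13] deliver 1→0 → N0(foll b7 [x])
[14] deliver 2→0 → ∅
[15] deliver 0→1 → N1(lead b7 [x])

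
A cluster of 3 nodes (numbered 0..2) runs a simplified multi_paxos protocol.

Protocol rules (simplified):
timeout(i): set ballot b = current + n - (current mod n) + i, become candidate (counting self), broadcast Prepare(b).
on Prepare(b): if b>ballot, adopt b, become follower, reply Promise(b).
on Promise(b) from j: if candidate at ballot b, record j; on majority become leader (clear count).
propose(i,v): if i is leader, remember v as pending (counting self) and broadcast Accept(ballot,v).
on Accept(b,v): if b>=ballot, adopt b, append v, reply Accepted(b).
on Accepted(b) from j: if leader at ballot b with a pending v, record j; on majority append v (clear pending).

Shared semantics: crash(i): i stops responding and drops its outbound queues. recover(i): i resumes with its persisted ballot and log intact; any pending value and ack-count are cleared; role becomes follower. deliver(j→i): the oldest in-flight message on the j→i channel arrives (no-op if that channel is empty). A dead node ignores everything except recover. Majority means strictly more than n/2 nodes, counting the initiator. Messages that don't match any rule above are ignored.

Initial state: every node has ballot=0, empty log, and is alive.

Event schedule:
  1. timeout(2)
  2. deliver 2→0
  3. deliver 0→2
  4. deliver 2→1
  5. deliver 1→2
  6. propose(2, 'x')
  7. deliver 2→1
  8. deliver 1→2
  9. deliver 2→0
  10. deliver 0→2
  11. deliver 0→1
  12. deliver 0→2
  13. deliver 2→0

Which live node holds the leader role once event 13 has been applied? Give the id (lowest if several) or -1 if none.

2

e1 timeout(2): 2[cand,b=5,-]
e2 deliver 2→0: 0[foll,b=5,-]
e3 deliver 0→2: 2[lead,b=5,-]
e4 deliver 2→1: 1[foll,b=5,-]
e5 deliver 1→2: ·
e6 propose(2,'x'): ·
e7 deliver 2→1: 1[foll,b=5,x]
e8 deliver 1→2: 2[lead,b=5,x]
e9 deliver 2→0: 0[foll,b=5,x]
e10 deliver 0→2: ·
e11 deliver 0→1: ·
e12 deliver 0→2: ·
e13 deliver 2→0: ·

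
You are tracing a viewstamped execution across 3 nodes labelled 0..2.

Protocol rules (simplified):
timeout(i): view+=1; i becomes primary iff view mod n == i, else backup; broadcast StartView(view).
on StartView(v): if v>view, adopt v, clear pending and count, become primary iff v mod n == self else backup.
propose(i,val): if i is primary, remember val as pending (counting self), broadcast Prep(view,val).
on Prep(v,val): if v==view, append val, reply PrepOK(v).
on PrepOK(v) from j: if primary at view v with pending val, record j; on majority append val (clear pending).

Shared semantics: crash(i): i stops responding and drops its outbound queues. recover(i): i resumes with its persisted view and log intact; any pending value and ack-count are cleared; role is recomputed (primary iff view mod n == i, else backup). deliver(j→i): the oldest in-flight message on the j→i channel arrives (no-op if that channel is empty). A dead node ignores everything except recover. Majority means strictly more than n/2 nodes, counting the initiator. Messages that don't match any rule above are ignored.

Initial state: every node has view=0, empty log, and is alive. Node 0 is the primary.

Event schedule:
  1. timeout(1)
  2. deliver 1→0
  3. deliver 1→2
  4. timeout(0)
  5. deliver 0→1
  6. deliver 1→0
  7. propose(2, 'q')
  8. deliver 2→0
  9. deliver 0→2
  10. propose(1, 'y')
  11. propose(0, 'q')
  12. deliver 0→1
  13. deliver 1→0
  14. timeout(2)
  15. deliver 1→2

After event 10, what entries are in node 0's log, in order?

empty

[1] timeout(1) → N1(prim v1 [-])
[2] deliver 1→0 → N0(back v1 [-])
[3] deliver 1→2 → N2(back v1 [-])
[4] timeout(0) → N0(back v2 [-])
[5] deliver 0→1 → N1(back v2 [-])
[6] deliver 1→0 → ∅
[7] propose(2,'q') → ∅
[8] deliver 2→0 → ∅
[9] deliver 0→2 → N2(prim v2 [-])
[10] propose(1,'y') → ∅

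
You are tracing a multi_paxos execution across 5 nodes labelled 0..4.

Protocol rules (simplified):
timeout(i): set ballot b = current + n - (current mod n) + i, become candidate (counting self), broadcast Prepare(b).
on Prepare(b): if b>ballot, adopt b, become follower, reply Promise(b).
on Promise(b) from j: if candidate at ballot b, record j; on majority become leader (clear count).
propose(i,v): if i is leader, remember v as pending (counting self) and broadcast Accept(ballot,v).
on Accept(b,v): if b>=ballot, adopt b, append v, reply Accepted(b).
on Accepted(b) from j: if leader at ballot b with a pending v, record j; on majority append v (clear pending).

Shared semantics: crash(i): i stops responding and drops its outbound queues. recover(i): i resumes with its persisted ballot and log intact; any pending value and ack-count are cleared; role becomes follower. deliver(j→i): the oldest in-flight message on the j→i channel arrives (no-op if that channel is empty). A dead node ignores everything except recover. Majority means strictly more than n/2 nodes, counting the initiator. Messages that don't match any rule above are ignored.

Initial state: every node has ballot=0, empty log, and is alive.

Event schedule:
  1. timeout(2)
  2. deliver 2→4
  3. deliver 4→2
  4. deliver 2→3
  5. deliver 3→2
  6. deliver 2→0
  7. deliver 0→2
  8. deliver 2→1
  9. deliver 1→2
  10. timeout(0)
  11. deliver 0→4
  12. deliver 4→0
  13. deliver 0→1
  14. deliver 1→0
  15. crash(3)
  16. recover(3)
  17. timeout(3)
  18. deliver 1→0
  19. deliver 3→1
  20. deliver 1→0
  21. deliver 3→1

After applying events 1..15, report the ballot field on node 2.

7

[1] timeout(2) → N2(cand b7 [-])
[2] deliver 2→4 → N4(foll b7 [-])
[3] deliver 4→2 → ∅
[4] deliver 2→3 → N3(foll b7 [-])
[5] deliver 3→2 → N2(lead b7 [-])
[6] deliver 2→0 → N0(foll b7 [-])
[7] deliver 0→2 → ∅
[8] deliver 2→1 → N1(foll b7 [-])
[9] deliver 1→2 → ∅
[10] timeout(0) → N0(cand b10 [-])
[11] deliver 0→4 → N4(foll b10 [-])
[12] deliver 4→0 → ∅
[13] deliver 0→1 → N1(foll b10 [-])
[14] deliver 1→0 → N0(lead b10 [-])
[15] crash(3) → N3(✗foll b7 [-])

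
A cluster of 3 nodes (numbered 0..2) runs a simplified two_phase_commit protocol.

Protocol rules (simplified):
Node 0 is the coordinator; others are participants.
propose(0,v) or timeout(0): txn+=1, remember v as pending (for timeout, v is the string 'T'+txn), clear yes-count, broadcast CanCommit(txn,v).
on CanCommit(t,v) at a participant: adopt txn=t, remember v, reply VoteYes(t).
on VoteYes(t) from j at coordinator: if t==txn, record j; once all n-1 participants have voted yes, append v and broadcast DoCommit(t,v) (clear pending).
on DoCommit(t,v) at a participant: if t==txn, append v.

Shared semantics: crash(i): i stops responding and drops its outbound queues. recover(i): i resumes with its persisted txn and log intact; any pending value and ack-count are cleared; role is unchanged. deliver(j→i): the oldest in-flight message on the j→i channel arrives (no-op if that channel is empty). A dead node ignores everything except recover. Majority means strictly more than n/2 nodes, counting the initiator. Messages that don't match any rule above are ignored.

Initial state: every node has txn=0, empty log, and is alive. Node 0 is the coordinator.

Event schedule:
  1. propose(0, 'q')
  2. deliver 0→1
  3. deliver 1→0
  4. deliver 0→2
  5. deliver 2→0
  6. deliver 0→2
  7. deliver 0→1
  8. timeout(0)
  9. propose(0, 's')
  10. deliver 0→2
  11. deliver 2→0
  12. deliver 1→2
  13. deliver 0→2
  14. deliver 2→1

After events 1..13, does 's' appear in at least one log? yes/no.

no

1. propose(0,'q'):  <0:coor t1 ->
2. deliver 0→1:  <1:part t1 ->
3. deliver 1→0:  nop
4. deliver 0→2:  <2:part t1 ->
5. deliver 2→0:  <0:coor t1 q>
6. deliver 0→2:  <2:part t1 q>
7. deliver 0→1:  <1:part t1 q>
8. timeout(0):  <0:coor t2 q>
9. propose(0,'s'):  <0:coor t3 q>
10. deliver 0→2:  <2:part t2 q>
11. deliver 2→0:  nop
12. deliver 1→2:  nop
13. deliver 0→2:  <2:part t3 q>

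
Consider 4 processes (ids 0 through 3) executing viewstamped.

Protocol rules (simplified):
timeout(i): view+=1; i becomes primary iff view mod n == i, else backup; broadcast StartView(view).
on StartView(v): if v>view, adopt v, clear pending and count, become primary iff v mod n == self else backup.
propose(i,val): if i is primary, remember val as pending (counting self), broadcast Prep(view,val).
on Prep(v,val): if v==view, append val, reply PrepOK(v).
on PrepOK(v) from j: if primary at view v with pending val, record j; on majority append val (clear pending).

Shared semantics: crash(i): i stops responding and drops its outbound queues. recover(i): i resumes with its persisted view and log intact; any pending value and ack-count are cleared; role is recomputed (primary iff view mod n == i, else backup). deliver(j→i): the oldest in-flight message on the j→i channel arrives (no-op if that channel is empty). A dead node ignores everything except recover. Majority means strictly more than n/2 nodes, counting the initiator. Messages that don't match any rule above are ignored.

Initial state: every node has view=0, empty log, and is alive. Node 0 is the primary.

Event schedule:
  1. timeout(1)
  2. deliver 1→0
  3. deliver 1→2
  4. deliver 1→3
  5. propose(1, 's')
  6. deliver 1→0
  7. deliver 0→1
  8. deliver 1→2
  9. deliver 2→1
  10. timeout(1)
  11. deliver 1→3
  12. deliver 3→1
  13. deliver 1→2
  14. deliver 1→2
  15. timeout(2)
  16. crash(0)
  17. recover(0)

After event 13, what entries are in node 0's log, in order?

step 1 timeout(1): 1={prim,v=1,log=-}
step 2 deliver 1→0: 0={back,v=1,log=-}
step 3 deliver 1→2: 2={back,v=1,log=-}
step 4 deliver 1→3: 3={back,v=1,log=-}
step 5 propose(1,'s'): —
step 6 deliver 1→0: 0={back,v=1,log=s}
step 7 deliver 0→1: —
step 8 deliver 1→2: 2={back,v=1,log=s}
step 9 deliver 2→1: 1={prim,v=1,log=s}
step 10 timeout(1): 1={back,v=2,log=s}
step 11 deliver 1→3: 3={back,v=1,log=s}
step 12 deliver 3→1: —
step 13 deliver 1→2: 2={prim,v=2,log=s}

s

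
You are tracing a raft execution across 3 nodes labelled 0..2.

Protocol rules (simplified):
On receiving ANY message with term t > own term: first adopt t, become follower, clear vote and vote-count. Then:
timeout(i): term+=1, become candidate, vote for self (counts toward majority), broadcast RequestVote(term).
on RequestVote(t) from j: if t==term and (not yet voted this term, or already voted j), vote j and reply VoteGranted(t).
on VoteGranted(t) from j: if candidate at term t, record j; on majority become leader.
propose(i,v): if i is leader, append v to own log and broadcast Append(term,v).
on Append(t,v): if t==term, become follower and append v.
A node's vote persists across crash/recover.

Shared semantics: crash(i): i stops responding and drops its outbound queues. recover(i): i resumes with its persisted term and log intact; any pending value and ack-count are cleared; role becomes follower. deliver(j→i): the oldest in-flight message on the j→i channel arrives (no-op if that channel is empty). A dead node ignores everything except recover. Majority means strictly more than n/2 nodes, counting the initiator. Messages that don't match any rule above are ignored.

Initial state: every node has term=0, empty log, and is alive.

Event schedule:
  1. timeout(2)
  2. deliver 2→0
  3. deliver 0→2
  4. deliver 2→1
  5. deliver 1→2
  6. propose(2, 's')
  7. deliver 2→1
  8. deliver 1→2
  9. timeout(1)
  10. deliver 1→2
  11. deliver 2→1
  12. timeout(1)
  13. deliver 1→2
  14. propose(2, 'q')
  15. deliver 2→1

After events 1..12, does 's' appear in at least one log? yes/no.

e1 timeout(2): 2[cand,t=1,-]
e2 deliver 2→0: 0[foll,t=1,-]
e3 deliver 0→2: 2[lead,t=1,-]
e4 deliver 2→1: 1[foll,t=1,-]
e5 deliver 1→2: ·
e6 propose(2,'s'): 2[lead,t=1,s]
e7 deliver 2→1: 1[foll,t=1,s]
e8 deliver 1→2: ·
e9 timeout(1): 1[cand,t=2,s]
e10 deliver 1→2: 2[foll,t=2,s]
e11 deliver 2→1: 1[lead,t=2,s]
e12 timeout(1): 1[cand,t=3,s]

yes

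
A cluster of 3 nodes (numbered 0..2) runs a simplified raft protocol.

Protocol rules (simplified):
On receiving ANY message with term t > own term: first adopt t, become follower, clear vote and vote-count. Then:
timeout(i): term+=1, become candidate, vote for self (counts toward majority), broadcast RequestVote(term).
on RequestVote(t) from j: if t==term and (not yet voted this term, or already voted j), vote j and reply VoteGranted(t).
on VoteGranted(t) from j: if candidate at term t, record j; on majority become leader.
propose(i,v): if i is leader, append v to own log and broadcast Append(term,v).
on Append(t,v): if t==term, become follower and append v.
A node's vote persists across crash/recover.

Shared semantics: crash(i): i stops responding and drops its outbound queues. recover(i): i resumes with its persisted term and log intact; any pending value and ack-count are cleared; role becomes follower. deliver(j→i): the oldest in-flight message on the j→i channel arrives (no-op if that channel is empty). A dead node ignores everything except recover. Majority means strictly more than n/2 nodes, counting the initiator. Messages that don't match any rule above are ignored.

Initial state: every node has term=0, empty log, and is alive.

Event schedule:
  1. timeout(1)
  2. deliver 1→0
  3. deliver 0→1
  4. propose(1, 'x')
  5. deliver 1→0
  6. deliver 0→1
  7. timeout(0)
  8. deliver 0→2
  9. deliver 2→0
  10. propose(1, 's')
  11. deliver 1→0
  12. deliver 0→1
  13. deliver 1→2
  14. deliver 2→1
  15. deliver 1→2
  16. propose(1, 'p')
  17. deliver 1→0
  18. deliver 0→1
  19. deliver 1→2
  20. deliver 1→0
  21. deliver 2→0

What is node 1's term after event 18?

2

1. timeout(1):  <1:cand t1 ->
2. deliver 1→0:  <0:foll t1 ->
3. deliver 0→1:  <1:lead t1 ->
4. propose(1,'x'):  <1:lead t1 x>
5. deliver 1→0:  <0:foll t1 x>
6. deliver 0→1:  nop
7. timeout(0):  <0:cand t2 x>
8. deliver 0→2:  <2:foll t2 ->
9. deliver 2→0:  <0:lead t2 x>
10. propose(1,'s'):  <1:lead t1 x,s>
11. deliver 1→0:  nop
12. deliver 0→1:  <1:foll t2 x,s>
13. deliver 1→2:  nop
14. deliver 2→1:  nop
15. deliver 1→2:  nop
16. propose(1,'p'):  nop
17. deliver 1→0:  nop
18. deliver 0→1:  nop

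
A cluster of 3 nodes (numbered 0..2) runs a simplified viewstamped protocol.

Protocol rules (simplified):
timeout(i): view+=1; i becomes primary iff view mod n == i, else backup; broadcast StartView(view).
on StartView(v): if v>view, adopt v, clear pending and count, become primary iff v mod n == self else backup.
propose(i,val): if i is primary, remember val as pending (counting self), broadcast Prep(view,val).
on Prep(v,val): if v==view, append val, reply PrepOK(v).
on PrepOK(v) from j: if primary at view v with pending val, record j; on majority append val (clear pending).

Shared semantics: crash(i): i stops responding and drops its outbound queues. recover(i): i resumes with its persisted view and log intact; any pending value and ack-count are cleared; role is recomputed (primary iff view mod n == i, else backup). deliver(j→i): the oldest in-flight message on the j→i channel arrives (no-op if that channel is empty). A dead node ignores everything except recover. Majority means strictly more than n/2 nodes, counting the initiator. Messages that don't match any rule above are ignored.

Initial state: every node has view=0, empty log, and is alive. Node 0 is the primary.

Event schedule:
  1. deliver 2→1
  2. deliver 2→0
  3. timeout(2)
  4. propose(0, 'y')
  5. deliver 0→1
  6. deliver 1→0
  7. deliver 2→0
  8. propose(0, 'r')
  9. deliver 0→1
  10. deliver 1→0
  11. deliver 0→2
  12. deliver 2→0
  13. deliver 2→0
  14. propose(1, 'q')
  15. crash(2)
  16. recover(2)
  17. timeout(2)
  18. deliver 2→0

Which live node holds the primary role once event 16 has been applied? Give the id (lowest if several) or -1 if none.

-1

[1] deliver 2→1 → ∅
[2] deliver 2→0 → ∅
[3] timeout(2) → N2(back v1 [-])
[4] propose(0,'y') → ∅
[5] deliver 0→1 → N1(back v0 [y])
[6] deliver 1→0 → N0(prim v0 [y])
[7] deliver 2→0 → N0(back v1 [y])
[8] propose(0,'r') → ∅
[9] deliver 0→1 → ∅
[10] deliver 1→0 → ∅
[11] deliver 0→2 → ∅
[12] deliver 2→0 → ∅
[13] deliver 2→0 → ∅
[14] propose(1,'q') → ∅
[15] crash(2) → N2(✗back v1 [-])
[16] recover(2) → N2(back v1 [-])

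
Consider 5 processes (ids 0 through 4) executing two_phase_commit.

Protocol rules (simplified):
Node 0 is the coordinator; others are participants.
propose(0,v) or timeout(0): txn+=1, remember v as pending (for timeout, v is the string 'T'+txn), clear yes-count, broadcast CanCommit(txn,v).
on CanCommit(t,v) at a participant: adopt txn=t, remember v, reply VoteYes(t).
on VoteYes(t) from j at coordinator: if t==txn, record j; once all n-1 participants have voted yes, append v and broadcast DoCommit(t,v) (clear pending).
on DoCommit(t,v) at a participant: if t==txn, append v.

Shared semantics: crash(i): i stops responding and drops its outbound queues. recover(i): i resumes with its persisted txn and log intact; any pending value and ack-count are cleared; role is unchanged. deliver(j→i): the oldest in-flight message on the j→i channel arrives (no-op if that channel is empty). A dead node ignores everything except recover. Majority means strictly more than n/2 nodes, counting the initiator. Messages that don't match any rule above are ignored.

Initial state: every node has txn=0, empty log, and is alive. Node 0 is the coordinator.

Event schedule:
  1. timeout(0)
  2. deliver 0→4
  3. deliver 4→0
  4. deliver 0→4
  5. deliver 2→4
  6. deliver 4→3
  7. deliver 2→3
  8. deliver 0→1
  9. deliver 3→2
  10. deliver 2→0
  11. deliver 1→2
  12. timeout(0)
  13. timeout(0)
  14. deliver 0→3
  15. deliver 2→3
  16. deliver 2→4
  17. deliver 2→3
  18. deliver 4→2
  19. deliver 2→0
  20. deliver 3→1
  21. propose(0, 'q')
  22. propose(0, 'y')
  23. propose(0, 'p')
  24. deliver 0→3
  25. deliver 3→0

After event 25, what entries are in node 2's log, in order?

1. timeout(0):  <0:coor t1 ->
2. deliver 0→4:  <4:part t1 ->
3. deliver 4→0:  nop
4. deliver 0→4:  nop
5. deliver 2→4:  nop
6. deliver 4→3:  nop
7. deliver 2→3:  nop
8. deliver 0→1:  <1:part t1 ->
9. deliver 3→2:  nop
10. deliver 2→0:  nop
11. deliver 1→2:  nop
12. timeout(0):  <0:coor t2 ->
13. timeout(0):  <0:coor t3 ->
14. deliver 0→3:  <3:part t1 ->
15. deliver 2→3:  nop
16. deliver 2→4:  nop
17. deliver 2→3:  nop
18. deliver 4→2:  nop
19. deliver 2→0:  nop
20. deliver 3→1:  nop
21. propose(0,'q'):  <0:coor t4 ->
22. propose(0,'y'):  <0:coor t5 ->
23. propose(0,'p'):  <0:coor t6 ->
24. deliver 0→3:  <3:part t2 ->
25. deliver 3→0:  nop

empty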